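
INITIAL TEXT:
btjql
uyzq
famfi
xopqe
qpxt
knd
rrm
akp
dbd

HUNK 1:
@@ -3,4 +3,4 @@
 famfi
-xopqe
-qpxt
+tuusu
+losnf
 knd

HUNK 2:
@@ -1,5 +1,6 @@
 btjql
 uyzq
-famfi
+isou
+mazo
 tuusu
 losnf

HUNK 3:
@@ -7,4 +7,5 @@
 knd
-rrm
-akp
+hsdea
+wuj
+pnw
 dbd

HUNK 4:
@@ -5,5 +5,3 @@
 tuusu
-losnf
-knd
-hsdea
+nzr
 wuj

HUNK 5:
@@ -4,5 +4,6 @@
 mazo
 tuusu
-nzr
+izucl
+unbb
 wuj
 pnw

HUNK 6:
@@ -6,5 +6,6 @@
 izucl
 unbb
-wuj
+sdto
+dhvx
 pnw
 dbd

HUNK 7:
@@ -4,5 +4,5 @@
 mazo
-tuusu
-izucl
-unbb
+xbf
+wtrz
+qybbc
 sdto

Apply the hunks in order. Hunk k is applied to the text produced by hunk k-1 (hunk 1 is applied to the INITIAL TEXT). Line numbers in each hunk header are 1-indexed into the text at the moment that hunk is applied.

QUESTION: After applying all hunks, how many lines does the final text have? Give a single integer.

Hunk 1: at line 3 remove [xopqe,qpxt] add [tuusu,losnf] -> 9 lines: btjql uyzq famfi tuusu losnf knd rrm akp dbd
Hunk 2: at line 1 remove [famfi] add [isou,mazo] -> 10 lines: btjql uyzq isou mazo tuusu losnf knd rrm akp dbd
Hunk 3: at line 7 remove [rrm,akp] add [hsdea,wuj,pnw] -> 11 lines: btjql uyzq isou mazo tuusu losnf knd hsdea wuj pnw dbd
Hunk 4: at line 5 remove [losnf,knd,hsdea] add [nzr] -> 9 lines: btjql uyzq isou mazo tuusu nzr wuj pnw dbd
Hunk 5: at line 4 remove [nzr] add [izucl,unbb] -> 10 lines: btjql uyzq isou mazo tuusu izucl unbb wuj pnw dbd
Hunk 6: at line 6 remove [wuj] add [sdto,dhvx] -> 11 lines: btjql uyzq isou mazo tuusu izucl unbb sdto dhvx pnw dbd
Hunk 7: at line 4 remove [tuusu,izucl,unbb] add [xbf,wtrz,qybbc] -> 11 lines: btjql uyzq isou mazo xbf wtrz qybbc sdto dhvx pnw dbd
Final line count: 11

Answer: 11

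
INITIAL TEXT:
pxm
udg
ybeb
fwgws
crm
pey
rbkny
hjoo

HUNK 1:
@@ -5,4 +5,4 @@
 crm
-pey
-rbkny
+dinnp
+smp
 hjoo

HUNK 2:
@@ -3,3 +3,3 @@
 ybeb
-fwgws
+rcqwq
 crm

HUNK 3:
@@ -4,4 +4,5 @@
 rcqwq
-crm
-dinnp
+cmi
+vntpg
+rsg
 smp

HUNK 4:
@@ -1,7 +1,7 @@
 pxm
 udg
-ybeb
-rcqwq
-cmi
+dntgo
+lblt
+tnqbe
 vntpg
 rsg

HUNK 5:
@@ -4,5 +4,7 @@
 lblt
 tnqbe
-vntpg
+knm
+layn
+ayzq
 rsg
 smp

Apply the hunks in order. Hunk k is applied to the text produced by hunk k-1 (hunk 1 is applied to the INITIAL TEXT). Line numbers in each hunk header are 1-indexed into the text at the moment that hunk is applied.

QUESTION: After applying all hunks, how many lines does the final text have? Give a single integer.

Hunk 1: at line 5 remove [pey,rbkny] add [dinnp,smp] -> 8 lines: pxm udg ybeb fwgws crm dinnp smp hjoo
Hunk 2: at line 3 remove [fwgws] add [rcqwq] -> 8 lines: pxm udg ybeb rcqwq crm dinnp smp hjoo
Hunk 3: at line 4 remove [crm,dinnp] add [cmi,vntpg,rsg] -> 9 lines: pxm udg ybeb rcqwq cmi vntpg rsg smp hjoo
Hunk 4: at line 1 remove [ybeb,rcqwq,cmi] add [dntgo,lblt,tnqbe] -> 9 lines: pxm udg dntgo lblt tnqbe vntpg rsg smp hjoo
Hunk 5: at line 4 remove [vntpg] add [knm,layn,ayzq] -> 11 lines: pxm udg dntgo lblt tnqbe knm layn ayzq rsg smp hjoo
Final line count: 11

Answer: 11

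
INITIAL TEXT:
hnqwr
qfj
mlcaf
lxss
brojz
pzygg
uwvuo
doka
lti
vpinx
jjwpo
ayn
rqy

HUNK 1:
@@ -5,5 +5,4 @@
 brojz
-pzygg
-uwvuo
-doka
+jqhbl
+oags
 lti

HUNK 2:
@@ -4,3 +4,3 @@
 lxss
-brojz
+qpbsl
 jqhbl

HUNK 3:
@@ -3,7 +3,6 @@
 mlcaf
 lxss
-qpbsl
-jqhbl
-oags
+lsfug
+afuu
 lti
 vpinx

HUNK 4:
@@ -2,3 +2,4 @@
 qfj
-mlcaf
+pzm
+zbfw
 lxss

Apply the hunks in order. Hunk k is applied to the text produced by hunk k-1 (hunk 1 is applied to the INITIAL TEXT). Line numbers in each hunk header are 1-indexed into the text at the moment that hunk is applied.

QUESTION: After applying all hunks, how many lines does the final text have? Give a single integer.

Answer: 12

Derivation:
Hunk 1: at line 5 remove [pzygg,uwvuo,doka] add [jqhbl,oags] -> 12 lines: hnqwr qfj mlcaf lxss brojz jqhbl oags lti vpinx jjwpo ayn rqy
Hunk 2: at line 4 remove [brojz] add [qpbsl] -> 12 lines: hnqwr qfj mlcaf lxss qpbsl jqhbl oags lti vpinx jjwpo ayn rqy
Hunk 3: at line 3 remove [qpbsl,jqhbl,oags] add [lsfug,afuu] -> 11 lines: hnqwr qfj mlcaf lxss lsfug afuu lti vpinx jjwpo ayn rqy
Hunk 4: at line 2 remove [mlcaf] add [pzm,zbfw] -> 12 lines: hnqwr qfj pzm zbfw lxss lsfug afuu lti vpinx jjwpo ayn rqy
Final line count: 12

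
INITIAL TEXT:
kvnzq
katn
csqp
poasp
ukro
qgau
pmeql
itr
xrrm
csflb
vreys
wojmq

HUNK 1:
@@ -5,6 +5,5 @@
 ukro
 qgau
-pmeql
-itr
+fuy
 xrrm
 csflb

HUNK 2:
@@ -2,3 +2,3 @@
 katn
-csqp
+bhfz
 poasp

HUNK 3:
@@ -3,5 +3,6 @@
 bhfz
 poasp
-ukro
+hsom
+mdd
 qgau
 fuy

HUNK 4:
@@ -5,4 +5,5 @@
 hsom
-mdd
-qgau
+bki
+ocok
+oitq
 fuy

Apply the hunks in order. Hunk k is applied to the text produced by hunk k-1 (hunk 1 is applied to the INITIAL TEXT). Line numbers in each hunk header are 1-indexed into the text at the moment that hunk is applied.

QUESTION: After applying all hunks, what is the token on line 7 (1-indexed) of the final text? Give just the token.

Hunk 1: at line 5 remove [pmeql,itr] add [fuy] -> 11 lines: kvnzq katn csqp poasp ukro qgau fuy xrrm csflb vreys wojmq
Hunk 2: at line 2 remove [csqp] add [bhfz] -> 11 lines: kvnzq katn bhfz poasp ukro qgau fuy xrrm csflb vreys wojmq
Hunk 3: at line 3 remove [ukro] add [hsom,mdd] -> 12 lines: kvnzq katn bhfz poasp hsom mdd qgau fuy xrrm csflb vreys wojmq
Hunk 4: at line 5 remove [mdd,qgau] add [bki,ocok,oitq] -> 13 lines: kvnzq katn bhfz poasp hsom bki ocok oitq fuy xrrm csflb vreys wojmq
Final line 7: ocok

Answer: ocok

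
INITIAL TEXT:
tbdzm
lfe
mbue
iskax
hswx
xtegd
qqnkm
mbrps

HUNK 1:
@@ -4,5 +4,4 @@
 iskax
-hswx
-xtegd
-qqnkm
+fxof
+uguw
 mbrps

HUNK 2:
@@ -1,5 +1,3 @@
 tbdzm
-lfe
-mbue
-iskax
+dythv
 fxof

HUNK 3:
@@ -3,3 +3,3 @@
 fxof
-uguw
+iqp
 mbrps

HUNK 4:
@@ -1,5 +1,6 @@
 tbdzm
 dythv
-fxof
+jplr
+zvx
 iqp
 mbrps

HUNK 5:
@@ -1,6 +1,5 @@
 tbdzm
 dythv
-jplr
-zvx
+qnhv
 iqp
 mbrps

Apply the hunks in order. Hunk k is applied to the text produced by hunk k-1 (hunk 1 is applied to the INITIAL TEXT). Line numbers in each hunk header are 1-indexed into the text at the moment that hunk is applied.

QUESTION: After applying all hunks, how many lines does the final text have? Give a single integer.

Answer: 5

Derivation:
Hunk 1: at line 4 remove [hswx,xtegd,qqnkm] add [fxof,uguw] -> 7 lines: tbdzm lfe mbue iskax fxof uguw mbrps
Hunk 2: at line 1 remove [lfe,mbue,iskax] add [dythv] -> 5 lines: tbdzm dythv fxof uguw mbrps
Hunk 3: at line 3 remove [uguw] add [iqp] -> 5 lines: tbdzm dythv fxof iqp mbrps
Hunk 4: at line 1 remove [fxof] add [jplr,zvx] -> 6 lines: tbdzm dythv jplr zvx iqp mbrps
Hunk 5: at line 1 remove [jplr,zvx] add [qnhv] -> 5 lines: tbdzm dythv qnhv iqp mbrps
Final line count: 5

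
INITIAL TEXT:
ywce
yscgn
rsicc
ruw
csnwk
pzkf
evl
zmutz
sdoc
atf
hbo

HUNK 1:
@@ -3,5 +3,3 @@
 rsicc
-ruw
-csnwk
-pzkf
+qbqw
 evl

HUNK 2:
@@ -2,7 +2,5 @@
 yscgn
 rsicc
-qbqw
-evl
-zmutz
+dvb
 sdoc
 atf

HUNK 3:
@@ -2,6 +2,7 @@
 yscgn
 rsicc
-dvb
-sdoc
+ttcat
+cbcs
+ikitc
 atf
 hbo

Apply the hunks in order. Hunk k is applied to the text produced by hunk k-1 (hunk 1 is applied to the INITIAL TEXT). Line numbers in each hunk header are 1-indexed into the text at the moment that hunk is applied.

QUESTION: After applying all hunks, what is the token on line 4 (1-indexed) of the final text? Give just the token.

Hunk 1: at line 3 remove [ruw,csnwk,pzkf] add [qbqw] -> 9 lines: ywce yscgn rsicc qbqw evl zmutz sdoc atf hbo
Hunk 2: at line 2 remove [qbqw,evl,zmutz] add [dvb] -> 7 lines: ywce yscgn rsicc dvb sdoc atf hbo
Hunk 3: at line 2 remove [dvb,sdoc] add [ttcat,cbcs,ikitc] -> 8 lines: ywce yscgn rsicc ttcat cbcs ikitc atf hbo
Final line 4: ttcat

Answer: ttcat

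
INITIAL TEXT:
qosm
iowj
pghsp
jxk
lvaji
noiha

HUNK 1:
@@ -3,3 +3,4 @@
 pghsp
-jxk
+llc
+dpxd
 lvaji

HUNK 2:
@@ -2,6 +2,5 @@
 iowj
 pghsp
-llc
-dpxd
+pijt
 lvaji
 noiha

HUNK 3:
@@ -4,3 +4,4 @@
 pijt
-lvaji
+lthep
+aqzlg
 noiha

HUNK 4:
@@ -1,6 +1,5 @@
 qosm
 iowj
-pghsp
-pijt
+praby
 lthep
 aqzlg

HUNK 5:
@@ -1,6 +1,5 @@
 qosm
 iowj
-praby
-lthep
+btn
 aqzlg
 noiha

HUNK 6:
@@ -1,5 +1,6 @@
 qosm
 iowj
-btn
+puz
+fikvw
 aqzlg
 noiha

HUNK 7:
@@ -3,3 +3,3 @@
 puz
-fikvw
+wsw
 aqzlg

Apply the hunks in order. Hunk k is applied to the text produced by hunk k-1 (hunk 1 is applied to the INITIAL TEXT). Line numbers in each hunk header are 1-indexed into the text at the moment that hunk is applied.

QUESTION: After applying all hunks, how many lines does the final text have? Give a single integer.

Answer: 6

Derivation:
Hunk 1: at line 3 remove [jxk] add [llc,dpxd] -> 7 lines: qosm iowj pghsp llc dpxd lvaji noiha
Hunk 2: at line 2 remove [llc,dpxd] add [pijt] -> 6 lines: qosm iowj pghsp pijt lvaji noiha
Hunk 3: at line 4 remove [lvaji] add [lthep,aqzlg] -> 7 lines: qosm iowj pghsp pijt lthep aqzlg noiha
Hunk 4: at line 1 remove [pghsp,pijt] add [praby] -> 6 lines: qosm iowj praby lthep aqzlg noiha
Hunk 5: at line 1 remove [praby,lthep] add [btn] -> 5 lines: qosm iowj btn aqzlg noiha
Hunk 6: at line 1 remove [btn] add [puz,fikvw] -> 6 lines: qosm iowj puz fikvw aqzlg noiha
Hunk 7: at line 3 remove [fikvw] add [wsw] -> 6 lines: qosm iowj puz wsw aqzlg noiha
Final line count: 6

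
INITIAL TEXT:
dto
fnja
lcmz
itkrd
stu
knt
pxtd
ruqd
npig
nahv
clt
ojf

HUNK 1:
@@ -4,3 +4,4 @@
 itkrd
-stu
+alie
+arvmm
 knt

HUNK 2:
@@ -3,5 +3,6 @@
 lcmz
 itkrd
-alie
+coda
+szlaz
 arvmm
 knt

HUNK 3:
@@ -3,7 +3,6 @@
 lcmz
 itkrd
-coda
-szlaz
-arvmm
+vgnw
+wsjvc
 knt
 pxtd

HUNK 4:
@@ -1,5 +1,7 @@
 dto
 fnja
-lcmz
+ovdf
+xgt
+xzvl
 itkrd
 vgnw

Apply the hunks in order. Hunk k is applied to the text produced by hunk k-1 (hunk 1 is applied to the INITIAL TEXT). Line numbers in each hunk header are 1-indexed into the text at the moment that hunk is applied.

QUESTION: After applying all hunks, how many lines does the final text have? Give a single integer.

Hunk 1: at line 4 remove [stu] add [alie,arvmm] -> 13 lines: dto fnja lcmz itkrd alie arvmm knt pxtd ruqd npig nahv clt ojf
Hunk 2: at line 3 remove [alie] add [coda,szlaz] -> 14 lines: dto fnja lcmz itkrd coda szlaz arvmm knt pxtd ruqd npig nahv clt ojf
Hunk 3: at line 3 remove [coda,szlaz,arvmm] add [vgnw,wsjvc] -> 13 lines: dto fnja lcmz itkrd vgnw wsjvc knt pxtd ruqd npig nahv clt ojf
Hunk 4: at line 1 remove [lcmz] add [ovdf,xgt,xzvl] -> 15 lines: dto fnja ovdf xgt xzvl itkrd vgnw wsjvc knt pxtd ruqd npig nahv clt ojf
Final line count: 15

Answer: 15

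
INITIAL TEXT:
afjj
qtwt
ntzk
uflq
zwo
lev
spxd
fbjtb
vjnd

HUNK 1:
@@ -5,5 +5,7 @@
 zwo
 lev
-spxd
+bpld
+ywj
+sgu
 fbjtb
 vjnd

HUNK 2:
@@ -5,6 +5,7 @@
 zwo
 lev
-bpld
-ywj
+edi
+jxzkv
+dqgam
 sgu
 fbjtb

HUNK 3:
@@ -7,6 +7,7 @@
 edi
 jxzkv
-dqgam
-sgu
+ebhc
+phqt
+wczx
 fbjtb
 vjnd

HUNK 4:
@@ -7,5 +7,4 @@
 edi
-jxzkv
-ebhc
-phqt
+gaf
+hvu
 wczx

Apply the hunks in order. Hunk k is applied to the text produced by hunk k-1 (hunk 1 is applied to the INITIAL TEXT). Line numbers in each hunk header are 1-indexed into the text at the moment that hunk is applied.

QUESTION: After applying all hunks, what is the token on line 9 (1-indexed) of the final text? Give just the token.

Answer: hvu

Derivation:
Hunk 1: at line 5 remove [spxd] add [bpld,ywj,sgu] -> 11 lines: afjj qtwt ntzk uflq zwo lev bpld ywj sgu fbjtb vjnd
Hunk 2: at line 5 remove [bpld,ywj] add [edi,jxzkv,dqgam] -> 12 lines: afjj qtwt ntzk uflq zwo lev edi jxzkv dqgam sgu fbjtb vjnd
Hunk 3: at line 7 remove [dqgam,sgu] add [ebhc,phqt,wczx] -> 13 lines: afjj qtwt ntzk uflq zwo lev edi jxzkv ebhc phqt wczx fbjtb vjnd
Hunk 4: at line 7 remove [jxzkv,ebhc,phqt] add [gaf,hvu] -> 12 lines: afjj qtwt ntzk uflq zwo lev edi gaf hvu wczx fbjtb vjnd
Final line 9: hvu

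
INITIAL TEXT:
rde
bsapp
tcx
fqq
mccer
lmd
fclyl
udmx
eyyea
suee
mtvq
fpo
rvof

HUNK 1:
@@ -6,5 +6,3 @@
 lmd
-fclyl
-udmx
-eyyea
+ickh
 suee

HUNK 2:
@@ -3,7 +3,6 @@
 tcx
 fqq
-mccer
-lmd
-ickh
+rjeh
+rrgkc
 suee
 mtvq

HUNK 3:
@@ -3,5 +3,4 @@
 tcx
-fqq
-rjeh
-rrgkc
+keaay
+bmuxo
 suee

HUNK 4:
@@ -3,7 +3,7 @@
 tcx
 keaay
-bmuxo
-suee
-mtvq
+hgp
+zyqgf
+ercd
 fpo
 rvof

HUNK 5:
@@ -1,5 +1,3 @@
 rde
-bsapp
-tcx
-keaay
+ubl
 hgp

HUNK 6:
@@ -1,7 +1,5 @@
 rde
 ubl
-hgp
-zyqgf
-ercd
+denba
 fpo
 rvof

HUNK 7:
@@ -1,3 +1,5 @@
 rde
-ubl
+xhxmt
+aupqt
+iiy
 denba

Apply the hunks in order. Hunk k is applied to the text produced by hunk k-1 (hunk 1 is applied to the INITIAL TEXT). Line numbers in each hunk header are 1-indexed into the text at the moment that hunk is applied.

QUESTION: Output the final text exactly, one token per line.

Answer: rde
xhxmt
aupqt
iiy
denba
fpo
rvof

Derivation:
Hunk 1: at line 6 remove [fclyl,udmx,eyyea] add [ickh] -> 11 lines: rde bsapp tcx fqq mccer lmd ickh suee mtvq fpo rvof
Hunk 2: at line 3 remove [mccer,lmd,ickh] add [rjeh,rrgkc] -> 10 lines: rde bsapp tcx fqq rjeh rrgkc suee mtvq fpo rvof
Hunk 3: at line 3 remove [fqq,rjeh,rrgkc] add [keaay,bmuxo] -> 9 lines: rde bsapp tcx keaay bmuxo suee mtvq fpo rvof
Hunk 4: at line 3 remove [bmuxo,suee,mtvq] add [hgp,zyqgf,ercd] -> 9 lines: rde bsapp tcx keaay hgp zyqgf ercd fpo rvof
Hunk 5: at line 1 remove [bsapp,tcx,keaay] add [ubl] -> 7 lines: rde ubl hgp zyqgf ercd fpo rvof
Hunk 6: at line 1 remove [hgp,zyqgf,ercd] add [denba] -> 5 lines: rde ubl denba fpo rvof
Hunk 7: at line 1 remove [ubl] add [xhxmt,aupqt,iiy] -> 7 lines: rde xhxmt aupqt iiy denba fpo rvof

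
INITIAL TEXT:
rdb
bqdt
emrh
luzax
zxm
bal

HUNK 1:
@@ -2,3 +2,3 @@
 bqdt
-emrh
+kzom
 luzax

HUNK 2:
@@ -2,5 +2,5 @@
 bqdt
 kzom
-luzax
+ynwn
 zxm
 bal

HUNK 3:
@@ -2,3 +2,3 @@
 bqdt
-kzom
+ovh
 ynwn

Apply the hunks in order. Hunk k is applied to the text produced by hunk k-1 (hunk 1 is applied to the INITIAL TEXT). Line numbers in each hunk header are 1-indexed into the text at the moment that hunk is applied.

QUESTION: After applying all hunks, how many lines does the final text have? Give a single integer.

Hunk 1: at line 2 remove [emrh] add [kzom] -> 6 lines: rdb bqdt kzom luzax zxm bal
Hunk 2: at line 2 remove [luzax] add [ynwn] -> 6 lines: rdb bqdt kzom ynwn zxm bal
Hunk 3: at line 2 remove [kzom] add [ovh] -> 6 lines: rdb bqdt ovh ynwn zxm bal
Final line count: 6

Answer: 6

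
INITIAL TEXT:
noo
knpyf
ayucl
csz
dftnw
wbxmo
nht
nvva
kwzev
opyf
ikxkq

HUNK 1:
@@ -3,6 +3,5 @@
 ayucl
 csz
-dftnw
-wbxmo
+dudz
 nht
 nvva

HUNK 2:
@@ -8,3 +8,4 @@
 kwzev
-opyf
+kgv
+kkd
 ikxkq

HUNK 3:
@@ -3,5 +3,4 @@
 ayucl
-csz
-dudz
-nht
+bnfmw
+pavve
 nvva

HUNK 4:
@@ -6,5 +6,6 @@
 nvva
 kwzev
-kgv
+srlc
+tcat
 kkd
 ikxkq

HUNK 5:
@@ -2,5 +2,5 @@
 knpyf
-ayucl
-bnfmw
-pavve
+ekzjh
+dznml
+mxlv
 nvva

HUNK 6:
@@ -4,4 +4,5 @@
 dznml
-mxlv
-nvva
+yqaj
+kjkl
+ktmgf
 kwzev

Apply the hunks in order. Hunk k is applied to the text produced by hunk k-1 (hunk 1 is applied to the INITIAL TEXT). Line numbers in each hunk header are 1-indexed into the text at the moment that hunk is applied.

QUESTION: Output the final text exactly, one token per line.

Answer: noo
knpyf
ekzjh
dznml
yqaj
kjkl
ktmgf
kwzev
srlc
tcat
kkd
ikxkq

Derivation:
Hunk 1: at line 3 remove [dftnw,wbxmo] add [dudz] -> 10 lines: noo knpyf ayucl csz dudz nht nvva kwzev opyf ikxkq
Hunk 2: at line 8 remove [opyf] add [kgv,kkd] -> 11 lines: noo knpyf ayucl csz dudz nht nvva kwzev kgv kkd ikxkq
Hunk 3: at line 3 remove [csz,dudz,nht] add [bnfmw,pavve] -> 10 lines: noo knpyf ayucl bnfmw pavve nvva kwzev kgv kkd ikxkq
Hunk 4: at line 6 remove [kgv] add [srlc,tcat] -> 11 lines: noo knpyf ayucl bnfmw pavve nvva kwzev srlc tcat kkd ikxkq
Hunk 5: at line 2 remove [ayucl,bnfmw,pavve] add [ekzjh,dznml,mxlv] -> 11 lines: noo knpyf ekzjh dznml mxlv nvva kwzev srlc tcat kkd ikxkq
Hunk 6: at line 4 remove [mxlv,nvva] add [yqaj,kjkl,ktmgf] -> 12 lines: noo knpyf ekzjh dznml yqaj kjkl ktmgf kwzev srlc tcat kkd ikxkq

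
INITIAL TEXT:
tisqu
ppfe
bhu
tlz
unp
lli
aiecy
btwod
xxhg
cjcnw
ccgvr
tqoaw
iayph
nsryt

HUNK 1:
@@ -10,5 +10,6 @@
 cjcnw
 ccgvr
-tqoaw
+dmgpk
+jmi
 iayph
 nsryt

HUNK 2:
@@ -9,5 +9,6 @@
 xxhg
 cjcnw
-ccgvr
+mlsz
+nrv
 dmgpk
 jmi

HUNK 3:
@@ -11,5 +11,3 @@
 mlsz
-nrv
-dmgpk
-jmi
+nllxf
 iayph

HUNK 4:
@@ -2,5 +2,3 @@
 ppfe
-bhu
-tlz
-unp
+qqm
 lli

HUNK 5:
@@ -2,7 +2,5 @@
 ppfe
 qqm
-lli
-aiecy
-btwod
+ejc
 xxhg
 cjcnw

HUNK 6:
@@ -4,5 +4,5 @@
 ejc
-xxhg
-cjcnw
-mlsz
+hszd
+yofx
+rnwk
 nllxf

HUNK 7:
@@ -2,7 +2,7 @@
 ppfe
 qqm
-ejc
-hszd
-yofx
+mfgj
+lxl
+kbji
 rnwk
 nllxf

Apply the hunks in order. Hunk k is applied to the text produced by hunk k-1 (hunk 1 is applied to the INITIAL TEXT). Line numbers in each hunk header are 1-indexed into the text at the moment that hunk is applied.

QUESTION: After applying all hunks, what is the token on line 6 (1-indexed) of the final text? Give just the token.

Answer: kbji

Derivation:
Hunk 1: at line 10 remove [tqoaw] add [dmgpk,jmi] -> 15 lines: tisqu ppfe bhu tlz unp lli aiecy btwod xxhg cjcnw ccgvr dmgpk jmi iayph nsryt
Hunk 2: at line 9 remove [ccgvr] add [mlsz,nrv] -> 16 lines: tisqu ppfe bhu tlz unp lli aiecy btwod xxhg cjcnw mlsz nrv dmgpk jmi iayph nsryt
Hunk 3: at line 11 remove [nrv,dmgpk,jmi] add [nllxf] -> 14 lines: tisqu ppfe bhu tlz unp lli aiecy btwod xxhg cjcnw mlsz nllxf iayph nsryt
Hunk 4: at line 2 remove [bhu,tlz,unp] add [qqm] -> 12 lines: tisqu ppfe qqm lli aiecy btwod xxhg cjcnw mlsz nllxf iayph nsryt
Hunk 5: at line 2 remove [lli,aiecy,btwod] add [ejc] -> 10 lines: tisqu ppfe qqm ejc xxhg cjcnw mlsz nllxf iayph nsryt
Hunk 6: at line 4 remove [xxhg,cjcnw,mlsz] add [hszd,yofx,rnwk] -> 10 lines: tisqu ppfe qqm ejc hszd yofx rnwk nllxf iayph nsryt
Hunk 7: at line 2 remove [ejc,hszd,yofx] add [mfgj,lxl,kbji] -> 10 lines: tisqu ppfe qqm mfgj lxl kbji rnwk nllxf iayph nsryt
Final line 6: kbji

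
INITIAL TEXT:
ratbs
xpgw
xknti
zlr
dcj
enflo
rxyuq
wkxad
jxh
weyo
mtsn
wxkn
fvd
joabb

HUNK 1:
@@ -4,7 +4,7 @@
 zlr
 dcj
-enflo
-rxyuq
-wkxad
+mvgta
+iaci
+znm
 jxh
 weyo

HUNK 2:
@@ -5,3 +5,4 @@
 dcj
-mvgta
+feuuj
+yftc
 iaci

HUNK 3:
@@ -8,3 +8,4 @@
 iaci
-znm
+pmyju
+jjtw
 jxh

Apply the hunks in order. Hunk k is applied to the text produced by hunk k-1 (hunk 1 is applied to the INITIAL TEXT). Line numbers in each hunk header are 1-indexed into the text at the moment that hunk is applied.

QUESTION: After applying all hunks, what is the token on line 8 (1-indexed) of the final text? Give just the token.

Answer: iaci

Derivation:
Hunk 1: at line 4 remove [enflo,rxyuq,wkxad] add [mvgta,iaci,znm] -> 14 lines: ratbs xpgw xknti zlr dcj mvgta iaci znm jxh weyo mtsn wxkn fvd joabb
Hunk 2: at line 5 remove [mvgta] add [feuuj,yftc] -> 15 lines: ratbs xpgw xknti zlr dcj feuuj yftc iaci znm jxh weyo mtsn wxkn fvd joabb
Hunk 3: at line 8 remove [znm] add [pmyju,jjtw] -> 16 lines: ratbs xpgw xknti zlr dcj feuuj yftc iaci pmyju jjtw jxh weyo mtsn wxkn fvd joabb
Final line 8: iaci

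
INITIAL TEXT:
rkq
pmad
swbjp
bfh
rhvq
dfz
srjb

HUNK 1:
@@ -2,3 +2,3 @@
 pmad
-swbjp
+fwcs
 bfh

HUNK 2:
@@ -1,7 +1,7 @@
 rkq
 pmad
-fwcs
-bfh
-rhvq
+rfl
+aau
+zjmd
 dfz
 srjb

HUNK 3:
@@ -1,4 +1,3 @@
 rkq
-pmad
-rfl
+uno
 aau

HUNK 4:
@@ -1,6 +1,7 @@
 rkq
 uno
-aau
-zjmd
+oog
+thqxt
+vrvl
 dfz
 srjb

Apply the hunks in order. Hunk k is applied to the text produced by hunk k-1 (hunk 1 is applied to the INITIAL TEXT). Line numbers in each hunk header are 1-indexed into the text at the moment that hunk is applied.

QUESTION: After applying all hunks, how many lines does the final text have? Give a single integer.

Answer: 7

Derivation:
Hunk 1: at line 2 remove [swbjp] add [fwcs] -> 7 lines: rkq pmad fwcs bfh rhvq dfz srjb
Hunk 2: at line 1 remove [fwcs,bfh,rhvq] add [rfl,aau,zjmd] -> 7 lines: rkq pmad rfl aau zjmd dfz srjb
Hunk 3: at line 1 remove [pmad,rfl] add [uno] -> 6 lines: rkq uno aau zjmd dfz srjb
Hunk 4: at line 1 remove [aau,zjmd] add [oog,thqxt,vrvl] -> 7 lines: rkq uno oog thqxt vrvl dfz srjb
Final line count: 7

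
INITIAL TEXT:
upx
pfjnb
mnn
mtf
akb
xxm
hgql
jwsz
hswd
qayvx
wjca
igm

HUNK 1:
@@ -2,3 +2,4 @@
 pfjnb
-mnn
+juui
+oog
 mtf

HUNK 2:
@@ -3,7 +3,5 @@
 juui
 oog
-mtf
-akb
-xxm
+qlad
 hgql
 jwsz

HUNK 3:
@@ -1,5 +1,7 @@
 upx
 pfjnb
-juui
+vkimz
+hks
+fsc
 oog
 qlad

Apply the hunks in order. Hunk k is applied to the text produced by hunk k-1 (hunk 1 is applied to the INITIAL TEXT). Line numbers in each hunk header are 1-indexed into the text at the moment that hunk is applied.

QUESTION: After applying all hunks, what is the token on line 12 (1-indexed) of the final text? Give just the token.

Hunk 1: at line 2 remove [mnn] add [juui,oog] -> 13 lines: upx pfjnb juui oog mtf akb xxm hgql jwsz hswd qayvx wjca igm
Hunk 2: at line 3 remove [mtf,akb,xxm] add [qlad] -> 11 lines: upx pfjnb juui oog qlad hgql jwsz hswd qayvx wjca igm
Hunk 3: at line 1 remove [juui] add [vkimz,hks,fsc] -> 13 lines: upx pfjnb vkimz hks fsc oog qlad hgql jwsz hswd qayvx wjca igm
Final line 12: wjca

Answer: wjca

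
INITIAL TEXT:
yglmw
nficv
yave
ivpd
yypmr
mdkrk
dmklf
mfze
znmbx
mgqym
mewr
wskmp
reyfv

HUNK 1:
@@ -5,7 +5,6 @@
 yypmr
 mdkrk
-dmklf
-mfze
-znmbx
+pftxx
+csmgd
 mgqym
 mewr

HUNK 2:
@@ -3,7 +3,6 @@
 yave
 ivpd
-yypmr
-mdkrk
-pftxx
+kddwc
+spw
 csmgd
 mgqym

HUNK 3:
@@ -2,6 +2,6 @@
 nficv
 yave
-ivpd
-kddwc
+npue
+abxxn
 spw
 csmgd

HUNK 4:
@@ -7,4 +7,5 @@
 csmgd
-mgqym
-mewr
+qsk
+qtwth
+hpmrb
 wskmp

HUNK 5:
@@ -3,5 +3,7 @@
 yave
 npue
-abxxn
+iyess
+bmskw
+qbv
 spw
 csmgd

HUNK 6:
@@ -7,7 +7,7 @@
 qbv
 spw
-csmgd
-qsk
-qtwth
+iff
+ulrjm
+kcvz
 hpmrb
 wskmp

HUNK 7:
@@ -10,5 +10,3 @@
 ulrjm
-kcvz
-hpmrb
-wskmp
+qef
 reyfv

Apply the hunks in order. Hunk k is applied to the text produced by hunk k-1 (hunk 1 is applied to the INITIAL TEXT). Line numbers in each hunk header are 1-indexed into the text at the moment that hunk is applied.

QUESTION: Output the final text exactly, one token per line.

Answer: yglmw
nficv
yave
npue
iyess
bmskw
qbv
spw
iff
ulrjm
qef
reyfv

Derivation:
Hunk 1: at line 5 remove [dmklf,mfze,znmbx] add [pftxx,csmgd] -> 12 lines: yglmw nficv yave ivpd yypmr mdkrk pftxx csmgd mgqym mewr wskmp reyfv
Hunk 2: at line 3 remove [yypmr,mdkrk,pftxx] add [kddwc,spw] -> 11 lines: yglmw nficv yave ivpd kddwc spw csmgd mgqym mewr wskmp reyfv
Hunk 3: at line 2 remove [ivpd,kddwc] add [npue,abxxn] -> 11 lines: yglmw nficv yave npue abxxn spw csmgd mgqym mewr wskmp reyfv
Hunk 4: at line 7 remove [mgqym,mewr] add [qsk,qtwth,hpmrb] -> 12 lines: yglmw nficv yave npue abxxn spw csmgd qsk qtwth hpmrb wskmp reyfv
Hunk 5: at line 3 remove [abxxn] add [iyess,bmskw,qbv] -> 14 lines: yglmw nficv yave npue iyess bmskw qbv spw csmgd qsk qtwth hpmrb wskmp reyfv
Hunk 6: at line 7 remove [csmgd,qsk,qtwth] add [iff,ulrjm,kcvz] -> 14 lines: yglmw nficv yave npue iyess bmskw qbv spw iff ulrjm kcvz hpmrb wskmp reyfv
Hunk 7: at line 10 remove [kcvz,hpmrb,wskmp] add [qef] -> 12 lines: yglmw nficv yave npue iyess bmskw qbv spw iff ulrjm qef reyfv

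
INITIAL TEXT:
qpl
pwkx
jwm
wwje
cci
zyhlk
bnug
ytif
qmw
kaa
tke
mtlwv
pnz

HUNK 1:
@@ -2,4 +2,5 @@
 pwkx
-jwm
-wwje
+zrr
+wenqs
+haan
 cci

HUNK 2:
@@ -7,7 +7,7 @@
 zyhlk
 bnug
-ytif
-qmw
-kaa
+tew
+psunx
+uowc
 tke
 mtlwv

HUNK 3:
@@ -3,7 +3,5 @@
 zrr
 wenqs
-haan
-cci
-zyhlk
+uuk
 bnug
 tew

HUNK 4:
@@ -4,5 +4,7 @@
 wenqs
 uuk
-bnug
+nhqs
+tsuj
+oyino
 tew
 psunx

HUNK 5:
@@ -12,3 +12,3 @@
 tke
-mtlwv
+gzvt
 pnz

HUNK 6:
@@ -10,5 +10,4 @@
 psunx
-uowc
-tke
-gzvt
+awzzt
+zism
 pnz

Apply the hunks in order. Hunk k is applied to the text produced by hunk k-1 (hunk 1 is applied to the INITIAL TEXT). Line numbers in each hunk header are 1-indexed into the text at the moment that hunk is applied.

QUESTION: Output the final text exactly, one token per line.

Hunk 1: at line 2 remove [jwm,wwje] add [zrr,wenqs,haan] -> 14 lines: qpl pwkx zrr wenqs haan cci zyhlk bnug ytif qmw kaa tke mtlwv pnz
Hunk 2: at line 7 remove [ytif,qmw,kaa] add [tew,psunx,uowc] -> 14 lines: qpl pwkx zrr wenqs haan cci zyhlk bnug tew psunx uowc tke mtlwv pnz
Hunk 3: at line 3 remove [haan,cci,zyhlk] add [uuk] -> 12 lines: qpl pwkx zrr wenqs uuk bnug tew psunx uowc tke mtlwv pnz
Hunk 4: at line 4 remove [bnug] add [nhqs,tsuj,oyino] -> 14 lines: qpl pwkx zrr wenqs uuk nhqs tsuj oyino tew psunx uowc tke mtlwv pnz
Hunk 5: at line 12 remove [mtlwv] add [gzvt] -> 14 lines: qpl pwkx zrr wenqs uuk nhqs tsuj oyino tew psunx uowc tke gzvt pnz
Hunk 6: at line 10 remove [uowc,tke,gzvt] add [awzzt,zism] -> 13 lines: qpl pwkx zrr wenqs uuk nhqs tsuj oyino tew psunx awzzt zism pnz

Answer: qpl
pwkx
zrr
wenqs
uuk
nhqs
tsuj
oyino
tew
psunx
awzzt
zism
pnz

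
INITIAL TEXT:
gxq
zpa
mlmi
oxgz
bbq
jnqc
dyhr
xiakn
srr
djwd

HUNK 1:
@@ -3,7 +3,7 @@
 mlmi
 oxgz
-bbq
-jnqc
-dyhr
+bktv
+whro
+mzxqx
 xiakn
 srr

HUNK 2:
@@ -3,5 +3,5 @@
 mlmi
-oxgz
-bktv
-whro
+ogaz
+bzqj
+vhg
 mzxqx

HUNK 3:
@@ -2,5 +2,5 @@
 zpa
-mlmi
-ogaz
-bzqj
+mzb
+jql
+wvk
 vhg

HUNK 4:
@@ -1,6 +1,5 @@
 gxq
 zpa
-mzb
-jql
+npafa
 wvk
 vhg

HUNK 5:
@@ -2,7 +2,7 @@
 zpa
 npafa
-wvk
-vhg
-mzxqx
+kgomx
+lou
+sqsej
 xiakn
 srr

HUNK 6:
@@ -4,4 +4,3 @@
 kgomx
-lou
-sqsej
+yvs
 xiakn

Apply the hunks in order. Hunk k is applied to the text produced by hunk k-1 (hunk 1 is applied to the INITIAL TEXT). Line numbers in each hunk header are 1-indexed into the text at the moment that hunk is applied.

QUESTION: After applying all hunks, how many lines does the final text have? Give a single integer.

Answer: 8

Derivation:
Hunk 1: at line 3 remove [bbq,jnqc,dyhr] add [bktv,whro,mzxqx] -> 10 lines: gxq zpa mlmi oxgz bktv whro mzxqx xiakn srr djwd
Hunk 2: at line 3 remove [oxgz,bktv,whro] add [ogaz,bzqj,vhg] -> 10 lines: gxq zpa mlmi ogaz bzqj vhg mzxqx xiakn srr djwd
Hunk 3: at line 2 remove [mlmi,ogaz,bzqj] add [mzb,jql,wvk] -> 10 lines: gxq zpa mzb jql wvk vhg mzxqx xiakn srr djwd
Hunk 4: at line 1 remove [mzb,jql] add [npafa] -> 9 lines: gxq zpa npafa wvk vhg mzxqx xiakn srr djwd
Hunk 5: at line 2 remove [wvk,vhg,mzxqx] add [kgomx,lou,sqsej] -> 9 lines: gxq zpa npafa kgomx lou sqsej xiakn srr djwd
Hunk 6: at line 4 remove [lou,sqsej] add [yvs] -> 8 lines: gxq zpa npafa kgomx yvs xiakn srr djwd
Final line count: 8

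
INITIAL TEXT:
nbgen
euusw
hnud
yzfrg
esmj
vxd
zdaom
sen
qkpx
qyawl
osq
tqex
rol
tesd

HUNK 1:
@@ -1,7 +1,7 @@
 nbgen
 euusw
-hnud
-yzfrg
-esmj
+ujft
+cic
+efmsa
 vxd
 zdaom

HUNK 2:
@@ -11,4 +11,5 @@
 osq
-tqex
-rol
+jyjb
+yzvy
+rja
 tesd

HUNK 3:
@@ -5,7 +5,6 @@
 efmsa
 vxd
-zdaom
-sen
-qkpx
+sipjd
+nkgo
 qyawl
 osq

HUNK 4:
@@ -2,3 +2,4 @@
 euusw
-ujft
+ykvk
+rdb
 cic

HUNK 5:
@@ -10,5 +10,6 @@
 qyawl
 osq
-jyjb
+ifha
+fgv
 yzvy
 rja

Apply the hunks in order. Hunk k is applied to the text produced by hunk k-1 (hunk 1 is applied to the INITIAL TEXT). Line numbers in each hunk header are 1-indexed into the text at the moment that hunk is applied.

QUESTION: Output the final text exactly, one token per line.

Hunk 1: at line 1 remove [hnud,yzfrg,esmj] add [ujft,cic,efmsa] -> 14 lines: nbgen euusw ujft cic efmsa vxd zdaom sen qkpx qyawl osq tqex rol tesd
Hunk 2: at line 11 remove [tqex,rol] add [jyjb,yzvy,rja] -> 15 lines: nbgen euusw ujft cic efmsa vxd zdaom sen qkpx qyawl osq jyjb yzvy rja tesd
Hunk 3: at line 5 remove [zdaom,sen,qkpx] add [sipjd,nkgo] -> 14 lines: nbgen euusw ujft cic efmsa vxd sipjd nkgo qyawl osq jyjb yzvy rja tesd
Hunk 4: at line 2 remove [ujft] add [ykvk,rdb] -> 15 lines: nbgen euusw ykvk rdb cic efmsa vxd sipjd nkgo qyawl osq jyjb yzvy rja tesd
Hunk 5: at line 10 remove [jyjb] add [ifha,fgv] -> 16 lines: nbgen euusw ykvk rdb cic efmsa vxd sipjd nkgo qyawl osq ifha fgv yzvy rja tesd

Answer: nbgen
euusw
ykvk
rdb
cic
efmsa
vxd
sipjd
nkgo
qyawl
osq
ifha
fgv
yzvy
rja
tesd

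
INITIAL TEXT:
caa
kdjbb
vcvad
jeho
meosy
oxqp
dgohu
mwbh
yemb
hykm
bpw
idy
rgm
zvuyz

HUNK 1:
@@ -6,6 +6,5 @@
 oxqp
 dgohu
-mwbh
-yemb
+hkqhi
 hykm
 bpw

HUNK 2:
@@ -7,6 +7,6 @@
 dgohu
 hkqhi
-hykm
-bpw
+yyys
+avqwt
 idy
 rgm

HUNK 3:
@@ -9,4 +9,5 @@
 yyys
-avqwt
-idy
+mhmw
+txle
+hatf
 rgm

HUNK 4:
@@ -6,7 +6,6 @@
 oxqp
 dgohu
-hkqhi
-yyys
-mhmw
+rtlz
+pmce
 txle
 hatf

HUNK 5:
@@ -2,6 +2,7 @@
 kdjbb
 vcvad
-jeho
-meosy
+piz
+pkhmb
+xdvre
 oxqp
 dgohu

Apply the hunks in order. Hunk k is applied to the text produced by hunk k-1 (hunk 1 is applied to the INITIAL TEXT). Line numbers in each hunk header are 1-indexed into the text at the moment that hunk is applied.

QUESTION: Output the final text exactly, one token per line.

Answer: caa
kdjbb
vcvad
piz
pkhmb
xdvre
oxqp
dgohu
rtlz
pmce
txle
hatf
rgm
zvuyz

Derivation:
Hunk 1: at line 6 remove [mwbh,yemb] add [hkqhi] -> 13 lines: caa kdjbb vcvad jeho meosy oxqp dgohu hkqhi hykm bpw idy rgm zvuyz
Hunk 2: at line 7 remove [hykm,bpw] add [yyys,avqwt] -> 13 lines: caa kdjbb vcvad jeho meosy oxqp dgohu hkqhi yyys avqwt idy rgm zvuyz
Hunk 3: at line 9 remove [avqwt,idy] add [mhmw,txle,hatf] -> 14 lines: caa kdjbb vcvad jeho meosy oxqp dgohu hkqhi yyys mhmw txle hatf rgm zvuyz
Hunk 4: at line 6 remove [hkqhi,yyys,mhmw] add [rtlz,pmce] -> 13 lines: caa kdjbb vcvad jeho meosy oxqp dgohu rtlz pmce txle hatf rgm zvuyz
Hunk 5: at line 2 remove [jeho,meosy] add [piz,pkhmb,xdvre] -> 14 lines: caa kdjbb vcvad piz pkhmb xdvre oxqp dgohu rtlz pmce txle hatf rgm zvuyz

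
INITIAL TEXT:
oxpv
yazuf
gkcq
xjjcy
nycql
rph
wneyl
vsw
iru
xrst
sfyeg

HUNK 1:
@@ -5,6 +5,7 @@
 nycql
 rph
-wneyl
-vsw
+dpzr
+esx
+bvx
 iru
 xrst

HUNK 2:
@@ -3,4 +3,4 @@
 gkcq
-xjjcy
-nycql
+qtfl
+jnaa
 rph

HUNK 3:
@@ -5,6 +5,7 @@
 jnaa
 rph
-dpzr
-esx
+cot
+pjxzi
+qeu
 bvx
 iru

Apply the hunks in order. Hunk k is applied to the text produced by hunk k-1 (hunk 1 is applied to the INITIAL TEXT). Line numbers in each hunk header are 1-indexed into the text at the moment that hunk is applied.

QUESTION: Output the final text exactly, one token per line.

Answer: oxpv
yazuf
gkcq
qtfl
jnaa
rph
cot
pjxzi
qeu
bvx
iru
xrst
sfyeg

Derivation:
Hunk 1: at line 5 remove [wneyl,vsw] add [dpzr,esx,bvx] -> 12 lines: oxpv yazuf gkcq xjjcy nycql rph dpzr esx bvx iru xrst sfyeg
Hunk 2: at line 3 remove [xjjcy,nycql] add [qtfl,jnaa] -> 12 lines: oxpv yazuf gkcq qtfl jnaa rph dpzr esx bvx iru xrst sfyeg
Hunk 3: at line 5 remove [dpzr,esx] add [cot,pjxzi,qeu] -> 13 lines: oxpv yazuf gkcq qtfl jnaa rph cot pjxzi qeu bvx iru xrst sfyeg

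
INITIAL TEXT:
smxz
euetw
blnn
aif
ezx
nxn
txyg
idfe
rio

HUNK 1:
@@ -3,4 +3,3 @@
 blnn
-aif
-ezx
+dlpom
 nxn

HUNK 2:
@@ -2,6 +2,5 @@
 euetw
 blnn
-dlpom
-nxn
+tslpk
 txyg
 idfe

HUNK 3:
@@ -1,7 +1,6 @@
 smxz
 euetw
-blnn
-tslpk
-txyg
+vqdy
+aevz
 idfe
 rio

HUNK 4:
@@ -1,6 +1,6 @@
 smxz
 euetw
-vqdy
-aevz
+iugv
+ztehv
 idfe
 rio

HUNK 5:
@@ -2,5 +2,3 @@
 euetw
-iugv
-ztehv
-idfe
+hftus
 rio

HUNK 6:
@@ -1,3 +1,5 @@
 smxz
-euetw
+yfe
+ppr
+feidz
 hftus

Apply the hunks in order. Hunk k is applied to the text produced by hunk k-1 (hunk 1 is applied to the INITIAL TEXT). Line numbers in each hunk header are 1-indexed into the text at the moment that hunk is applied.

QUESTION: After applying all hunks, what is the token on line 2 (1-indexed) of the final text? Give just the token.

Hunk 1: at line 3 remove [aif,ezx] add [dlpom] -> 8 lines: smxz euetw blnn dlpom nxn txyg idfe rio
Hunk 2: at line 2 remove [dlpom,nxn] add [tslpk] -> 7 lines: smxz euetw blnn tslpk txyg idfe rio
Hunk 3: at line 1 remove [blnn,tslpk,txyg] add [vqdy,aevz] -> 6 lines: smxz euetw vqdy aevz idfe rio
Hunk 4: at line 1 remove [vqdy,aevz] add [iugv,ztehv] -> 6 lines: smxz euetw iugv ztehv idfe rio
Hunk 5: at line 2 remove [iugv,ztehv,idfe] add [hftus] -> 4 lines: smxz euetw hftus rio
Hunk 6: at line 1 remove [euetw] add [yfe,ppr,feidz] -> 6 lines: smxz yfe ppr feidz hftus rio
Final line 2: yfe

Answer: yfe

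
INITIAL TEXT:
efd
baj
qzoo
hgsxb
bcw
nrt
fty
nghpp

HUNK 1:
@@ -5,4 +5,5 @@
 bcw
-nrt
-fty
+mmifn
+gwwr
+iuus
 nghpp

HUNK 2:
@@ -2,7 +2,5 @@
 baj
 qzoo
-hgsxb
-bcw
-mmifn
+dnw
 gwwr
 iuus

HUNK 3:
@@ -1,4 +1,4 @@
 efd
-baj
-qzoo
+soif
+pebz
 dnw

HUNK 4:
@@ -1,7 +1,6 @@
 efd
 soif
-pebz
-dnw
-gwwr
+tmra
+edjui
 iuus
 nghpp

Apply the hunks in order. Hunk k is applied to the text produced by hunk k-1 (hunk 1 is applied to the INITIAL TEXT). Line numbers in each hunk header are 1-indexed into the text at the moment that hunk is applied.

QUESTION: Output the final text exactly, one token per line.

Hunk 1: at line 5 remove [nrt,fty] add [mmifn,gwwr,iuus] -> 9 lines: efd baj qzoo hgsxb bcw mmifn gwwr iuus nghpp
Hunk 2: at line 2 remove [hgsxb,bcw,mmifn] add [dnw] -> 7 lines: efd baj qzoo dnw gwwr iuus nghpp
Hunk 3: at line 1 remove [baj,qzoo] add [soif,pebz] -> 7 lines: efd soif pebz dnw gwwr iuus nghpp
Hunk 4: at line 1 remove [pebz,dnw,gwwr] add [tmra,edjui] -> 6 lines: efd soif tmra edjui iuus nghpp

Answer: efd
soif
tmra
edjui
iuus
nghpp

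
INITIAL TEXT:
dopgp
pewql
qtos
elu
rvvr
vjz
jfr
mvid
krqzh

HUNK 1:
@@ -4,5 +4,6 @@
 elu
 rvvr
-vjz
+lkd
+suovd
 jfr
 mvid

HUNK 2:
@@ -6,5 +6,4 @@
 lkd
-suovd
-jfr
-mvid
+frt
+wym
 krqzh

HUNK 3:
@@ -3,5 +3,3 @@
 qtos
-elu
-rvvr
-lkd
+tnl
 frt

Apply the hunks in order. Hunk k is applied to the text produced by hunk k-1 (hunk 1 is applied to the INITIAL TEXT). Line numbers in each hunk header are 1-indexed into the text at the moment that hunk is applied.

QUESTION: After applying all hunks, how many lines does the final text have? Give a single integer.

Answer: 7

Derivation:
Hunk 1: at line 4 remove [vjz] add [lkd,suovd] -> 10 lines: dopgp pewql qtos elu rvvr lkd suovd jfr mvid krqzh
Hunk 2: at line 6 remove [suovd,jfr,mvid] add [frt,wym] -> 9 lines: dopgp pewql qtos elu rvvr lkd frt wym krqzh
Hunk 3: at line 3 remove [elu,rvvr,lkd] add [tnl] -> 7 lines: dopgp pewql qtos tnl frt wym krqzh
Final line count: 7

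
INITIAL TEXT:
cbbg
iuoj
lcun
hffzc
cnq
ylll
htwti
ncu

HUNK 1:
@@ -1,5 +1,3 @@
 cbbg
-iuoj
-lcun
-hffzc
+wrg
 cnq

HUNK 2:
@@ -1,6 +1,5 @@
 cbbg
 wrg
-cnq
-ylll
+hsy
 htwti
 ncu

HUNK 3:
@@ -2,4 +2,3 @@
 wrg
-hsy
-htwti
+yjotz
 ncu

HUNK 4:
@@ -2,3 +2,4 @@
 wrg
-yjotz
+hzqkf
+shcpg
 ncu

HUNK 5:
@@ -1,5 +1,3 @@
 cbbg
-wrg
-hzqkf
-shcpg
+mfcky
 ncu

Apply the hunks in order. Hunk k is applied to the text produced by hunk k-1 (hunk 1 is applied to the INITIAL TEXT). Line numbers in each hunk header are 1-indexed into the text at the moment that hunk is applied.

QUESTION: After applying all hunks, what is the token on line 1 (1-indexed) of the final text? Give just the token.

Answer: cbbg

Derivation:
Hunk 1: at line 1 remove [iuoj,lcun,hffzc] add [wrg] -> 6 lines: cbbg wrg cnq ylll htwti ncu
Hunk 2: at line 1 remove [cnq,ylll] add [hsy] -> 5 lines: cbbg wrg hsy htwti ncu
Hunk 3: at line 2 remove [hsy,htwti] add [yjotz] -> 4 lines: cbbg wrg yjotz ncu
Hunk 4: at line 2 remove [yjotz] add [hzqkf,shcpg] -> 5 lines: cbbg wrg hzqkf shcpg ncu
Hunk 5: at line 1 remove [wrg,hzqkf,shcpg] add [mfcky] -> 3 lines: cbbg mfcky ncu
Final line 1: cbbg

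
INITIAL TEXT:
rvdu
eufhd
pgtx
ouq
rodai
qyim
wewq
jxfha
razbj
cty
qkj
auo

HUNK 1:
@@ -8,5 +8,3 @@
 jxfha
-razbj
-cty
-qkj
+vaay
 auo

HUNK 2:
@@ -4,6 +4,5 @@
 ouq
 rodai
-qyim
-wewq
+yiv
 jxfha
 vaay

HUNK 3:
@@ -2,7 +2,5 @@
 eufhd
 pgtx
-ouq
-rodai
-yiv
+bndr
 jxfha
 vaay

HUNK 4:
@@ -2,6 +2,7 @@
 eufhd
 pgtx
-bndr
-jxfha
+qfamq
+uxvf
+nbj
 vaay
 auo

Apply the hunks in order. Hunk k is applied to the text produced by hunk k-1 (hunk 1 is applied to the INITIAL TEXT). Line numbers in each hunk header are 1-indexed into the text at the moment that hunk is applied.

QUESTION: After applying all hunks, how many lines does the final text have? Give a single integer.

Answer: 8

Derivation:
Hunk 1: at line 8 remove [razbj,cty,qkj] add [vaay] -> 10 lines: rvdu eufhd pgtx ouq rodai qyim wewq jxfha vaay auo
Hunk 2: at line 4 remove [qyim,wewq] add [yiv] -> 9 lines: rvdu eufhd pgtx ouq rodai yiv jxfha vaay auo
Hunk 3: at line 2 remove [ouq,rodai,yiv] add [bndr] -> 7 lines: rvdu eufhd pgtx bndr jxfha vaay auo
Hunk 4: at line 2 remove [bndr,jxfha] add [qfamq,uxvf,nbj] -> 8 lines: rvdu eufhd pgtx qfamq uxvf nbj vaay auo
Final line count: 8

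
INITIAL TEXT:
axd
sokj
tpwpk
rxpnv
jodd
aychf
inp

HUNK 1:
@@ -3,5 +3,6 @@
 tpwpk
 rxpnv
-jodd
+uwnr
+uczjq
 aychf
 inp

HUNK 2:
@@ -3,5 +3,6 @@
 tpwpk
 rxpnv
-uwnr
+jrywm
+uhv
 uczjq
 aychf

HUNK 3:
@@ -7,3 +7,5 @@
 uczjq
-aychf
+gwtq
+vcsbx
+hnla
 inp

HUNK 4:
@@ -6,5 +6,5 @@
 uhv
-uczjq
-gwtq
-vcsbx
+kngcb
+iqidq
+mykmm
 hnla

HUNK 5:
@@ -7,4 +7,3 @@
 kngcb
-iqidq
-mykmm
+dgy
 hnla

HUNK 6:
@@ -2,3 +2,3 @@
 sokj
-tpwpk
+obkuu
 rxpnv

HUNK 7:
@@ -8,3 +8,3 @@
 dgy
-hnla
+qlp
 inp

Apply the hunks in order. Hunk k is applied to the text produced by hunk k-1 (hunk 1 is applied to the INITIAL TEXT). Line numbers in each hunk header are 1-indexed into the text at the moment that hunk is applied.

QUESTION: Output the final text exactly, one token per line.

Hunk 1: at line 3 remove [jodd] add [uwnr,uczjq] -> 8 lines: axd sokj tpwpk rxpnv uwnr uczjq aychf inp
Hunk 2: at line 3 remove [uwnr] add [jrywm,uhv] -> 9 lines: axd sokj tpwpk rxpnv jrywm uhv uczjq aychf inp
Hunk 3: at line 7 remove [aychf] add [gwtq,vcsbx,hnla] -> 11 lines: axd sokj tpwpk rxpnv jrywm uhv uczjq gwtq vcsbx hnla inp
Hunk 4: at line 6 remove [uczjq,gwtq,vcsbx] add [kngcb,iqidq,mykmm] -> 11 lines: axd sokj tpwpk rxpnv jrywm uhv kngcb iqidq mykmm hnla inp
Hunk 5: at line 7 remove [iqidq,mykmm] add [dgy] -> 10 lines: axd sokj tpwpk rxpnv jrywm uhv kngcb dgy hnla inp
Hunk 6: at line 2 remove [tpwpk] add [obkuu] -> 10 lines: axd sokj obkuu rxpnv jrywm uhv kngcb dgy hnla inp
Hunk 7: at line 8 remove [hnla] add [qlp] -> 10 lines: axd sokj obkuu rxpnv jrywm uhv kngcb dgy qlp inp

Answer: axd
sokj
obkuu
rxpnv
jrywm
uhv
kngcb
dgy
qlp
inp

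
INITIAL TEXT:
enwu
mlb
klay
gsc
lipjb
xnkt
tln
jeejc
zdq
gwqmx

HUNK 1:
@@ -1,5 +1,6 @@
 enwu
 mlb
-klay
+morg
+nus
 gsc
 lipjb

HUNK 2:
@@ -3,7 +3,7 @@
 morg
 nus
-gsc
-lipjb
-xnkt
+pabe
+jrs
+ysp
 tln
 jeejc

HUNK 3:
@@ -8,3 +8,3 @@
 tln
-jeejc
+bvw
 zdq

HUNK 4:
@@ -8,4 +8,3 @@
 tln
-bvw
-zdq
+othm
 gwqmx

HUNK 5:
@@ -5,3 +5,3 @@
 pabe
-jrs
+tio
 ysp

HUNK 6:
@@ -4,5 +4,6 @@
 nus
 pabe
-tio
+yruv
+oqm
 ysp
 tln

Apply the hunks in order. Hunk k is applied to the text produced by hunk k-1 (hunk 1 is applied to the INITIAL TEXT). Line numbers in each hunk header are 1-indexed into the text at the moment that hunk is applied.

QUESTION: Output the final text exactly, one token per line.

Hunk 1: at line 1 remove [klay] add [morg,nus] -> 11 lines: enwu mlb morg nus gsc lipjb xnkt tln jeejc zdq gwqmx
Hunk 2: at line 3 remove [gsc,lipjb,xnkt] add [pabe,jrs,ysp] -> 11 lines: enwu mlb morg nus pabe jrs ysp tln jeejc zdq gwqmx
Hunk 3: at line 8 remove [jeejc] add [bvw] -> 11 lines: enwu mlb morg nus pabe jrs ysp tln bvw zdq gwqmx
Hunk 4: at line 8 remove [bvw,zdq] add [othm] -> 10 lines: enwu mlb morg nus pabe jrs ysp tln othm gwqmx
Hunk 5: at line 5 remove [jrs] add [tio] -> 10 lines: enwu mlb morg nus pabe tio ysp tln othm gwqmx
Hunk 6: at line 4 remove [tio] add [yruv,oqm] -> 11 lines: enwu mlb morg nus pabe yruv oqm ysp tln othm gwqmx

Answer: enwu
mlb
morg
nus
pabe
yruv
oqm
ysp
tln
othm
gwqmx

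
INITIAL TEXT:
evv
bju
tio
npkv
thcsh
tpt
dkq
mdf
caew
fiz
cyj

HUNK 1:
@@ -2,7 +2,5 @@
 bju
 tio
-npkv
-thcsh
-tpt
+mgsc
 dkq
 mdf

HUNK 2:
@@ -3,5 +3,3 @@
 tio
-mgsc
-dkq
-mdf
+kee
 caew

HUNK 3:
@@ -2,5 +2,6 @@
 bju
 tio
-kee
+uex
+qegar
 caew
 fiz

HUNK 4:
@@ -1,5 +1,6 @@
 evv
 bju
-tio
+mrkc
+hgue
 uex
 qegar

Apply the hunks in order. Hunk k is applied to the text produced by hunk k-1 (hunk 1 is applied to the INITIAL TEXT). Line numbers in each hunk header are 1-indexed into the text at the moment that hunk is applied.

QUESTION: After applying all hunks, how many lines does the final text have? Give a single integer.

Hunk 1: at line 2 remove [npkv,thcsh,tpt] add [mgsc] -> 9 lines: evv bju tio mgsc dkq mdf caew fiz cyj
Hunk 2: at line 3 remove [mgsc,dkq,mdf] add [kee] -> 7 lines: evv bju tio kee caew fiz cyj
Hunk 3: at line 2 remove [kee] add [uex,qegar] -> 8 lines: evv bju tio uex qegar caew fiz cyj
Hunk 4: at line 1 remove [tio] add [mrkc,hgue] -> 9 lines: evv bju mrkc hgue uex qegar caew fiz cyj
Final line count: 9

Answer: 9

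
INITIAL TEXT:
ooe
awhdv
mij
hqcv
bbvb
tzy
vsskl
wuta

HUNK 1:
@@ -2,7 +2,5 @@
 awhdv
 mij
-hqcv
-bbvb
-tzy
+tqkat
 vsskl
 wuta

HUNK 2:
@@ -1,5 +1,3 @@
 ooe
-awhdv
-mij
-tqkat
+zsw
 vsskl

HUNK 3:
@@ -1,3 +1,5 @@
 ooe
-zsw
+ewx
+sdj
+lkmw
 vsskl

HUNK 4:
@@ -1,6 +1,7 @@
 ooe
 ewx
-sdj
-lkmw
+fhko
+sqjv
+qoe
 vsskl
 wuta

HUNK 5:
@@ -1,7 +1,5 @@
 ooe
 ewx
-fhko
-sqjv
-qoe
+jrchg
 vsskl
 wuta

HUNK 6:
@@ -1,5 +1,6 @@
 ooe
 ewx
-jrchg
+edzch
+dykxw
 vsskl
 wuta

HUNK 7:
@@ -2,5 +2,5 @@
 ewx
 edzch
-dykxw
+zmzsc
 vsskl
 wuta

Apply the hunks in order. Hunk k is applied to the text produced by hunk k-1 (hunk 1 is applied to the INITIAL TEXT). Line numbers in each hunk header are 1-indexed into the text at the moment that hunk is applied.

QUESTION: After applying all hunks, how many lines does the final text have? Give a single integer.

Answer: 6

Derivation:
Hunk 1: at line 2 remove [hqcv,bbvb,tzy] add [tqkat] -> 6 lines: ooe awhdv mij tqkat vsskl wuta
Hunk 2: at line 1 remove [awhdv,mij,tqkat] add [zsw] -> 4 lines: ooe zsw vsskl wuta
Hunk 3: at line 1 remove [zsw] add [ewx,sdj,lkmw] -> 6 lines: ooe ewx sdj lkmw vsskl wuta
Hunk 4: at line 1 remove [sdj,lkmw] add [fhko,sqjv,qoe] -> 7 lines: ooe ewx fhko sqjv qoe vsskl wuta
Hunk 5: at line 1 remove [fhko,sqjv,qoe] add [jrchg] -> 5 lines: ooe ewx jrchg vsskl wuta
Hunk 6: at line 1 remove [jrchg] add [edzch,dykxw] -> 6 lines: ooe ewx edzch dykxw vsskl wuta
Hunk 7: at line 2 remove [dykxw] add [zmzsc] -> 6 lines: ooe ewx edzch zmzsc vsskl wuta
Final line count: 6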